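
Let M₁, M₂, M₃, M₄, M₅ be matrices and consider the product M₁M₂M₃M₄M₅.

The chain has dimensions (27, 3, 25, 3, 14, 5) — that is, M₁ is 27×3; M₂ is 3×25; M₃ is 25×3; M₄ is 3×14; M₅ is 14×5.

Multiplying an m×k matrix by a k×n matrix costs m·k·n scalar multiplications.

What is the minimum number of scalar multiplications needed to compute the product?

885

Adjacent pairs: M₁M₂ = 27·3·25 = 2025; M₂M₃ = 3·25·3 = 225; M₃M₄ = 25·3·14 = 1050; M₄M₅ = 3·14·5 = 210.
Length 3: M₁..M₃: k=1: 0+225+27·3·3=468; k=2: 2025+0+27·25·3=4050 → min 468 | M₂..M₄: k=2: 0+1050+3·25·14=2100; k=3: 225+0+3·3·14=351 → min 351 | M₃..M₅: k=3: 0+210+25·3·5=585; k=4: 1050+0+25·14·5=2800 → min 585.
Length 4: M₁..M₄: k=1: 0+351+27·3·14=1485; k=2: 2025+1050+27·25·14=12525; k=3: 468+0+27·3·14=1602 → min 1485 | M₂..M₅: k=2: 0+585+3·25·5=960; k=3: 225+210+3·3·5=480; k=4: 351+0+3·14·5=561 → min 480.
Length 5: M₁..M₅: k=1: 0+480+27·3·5=885; k=2: 2025+585+27·25·5=5985; k=3: 468+210+27·3·5=1083; k=4: 1485+0+27·14·5=3375 → min 885.
Optimal order: (M₁((M₂M₃)(M₄M₅))) with cost 885.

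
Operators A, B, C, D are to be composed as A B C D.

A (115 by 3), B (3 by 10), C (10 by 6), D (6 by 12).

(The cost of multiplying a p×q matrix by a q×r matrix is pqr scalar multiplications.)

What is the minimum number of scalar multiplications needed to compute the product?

4536

Adjacent pairs: AB = 115·3·10 = 3450; BC = 3·10·6 = 180; CD = 10·6·12 = 720.
Length 3: A..C: k=1: 0+180+115·3·6=2250; k=2: 3450+0+115·10·6=10350 → min 2250 | B..D: k=2: 0+720+3·10·12=1080; k=3: 180+0+3·6·12=396 → min 396.
Length 4: A..D: k=1: 0+396+115·3·12=4536; k=2: 3450+720+115·10·12=17970; k=3: 2250+0+115·6·12=10530 → min 4536.
Optimal order: (A ((B C) D)) with cost 4536.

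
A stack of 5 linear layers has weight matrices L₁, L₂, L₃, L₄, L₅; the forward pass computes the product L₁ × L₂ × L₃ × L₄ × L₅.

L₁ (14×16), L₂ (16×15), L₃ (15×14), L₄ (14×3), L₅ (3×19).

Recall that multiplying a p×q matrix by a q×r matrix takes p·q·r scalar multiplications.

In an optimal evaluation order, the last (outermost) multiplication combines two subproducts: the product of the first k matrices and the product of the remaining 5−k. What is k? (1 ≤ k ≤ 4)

Adjacent pairs: L₁L₂ = 14·16·15 = 3360; L₂L₃ = 16·15·14 = 3360; L₃L₄ = 15·14·3 = 630; L₄L₅ = 14·3·19 = 798.
Length 3: L₁..L₃: k=1: 0+3360+14·16·14=6496; k=2: 3360+0+14·15·14=6300 → min 6300 | L₂..L₄: k=2: 0+630+16·15·3=1350; k=3: 3360+0+16·14·3=4032 → min 1350 | L₃..L₅: k=3: 0+798+15·14·19=4788; k=4: 630+0+15·3·19=1485 → min 1485.
Length 4: L₁..L₄: k=1: 0+1350+14·16·3=2022; k=2: 3360+630+14·15·3=4620; k=3: 6300+0+14·14·3=6888 → min 2022 | L₂..L₅: k=2: 0+1485+16·15·19=6045; k=3: 3360+798+16·14·19=8414; k=4: 1350+0+16·3·19=2262 → min 2262.
Top-level splits: k=1: (L₁..L₁)·(L₂..L₅) → 0+2262+14·16·19 = 6518; k=2: (L₁..L₂)·(L₃..L₅) → 3360+1485+14·15·19 = 8835; k=3: (L₁..L₃)·(L₄..L₅) → 6300+798+14·14·19 = 10822; k=4: (L₁..L₄)·(L₅..L₅) → 2022+0+14·3·19 = 2820.
Best split is after L₄, i.e. k = 4.

4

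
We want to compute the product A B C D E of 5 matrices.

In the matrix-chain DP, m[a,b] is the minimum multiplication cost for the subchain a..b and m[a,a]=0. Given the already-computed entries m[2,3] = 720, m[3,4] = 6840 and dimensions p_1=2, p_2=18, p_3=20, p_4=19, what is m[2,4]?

1480

m[2,4] = min over k∈[2,3] of m[2,k]+m[k+1,4]+p_{1}·p_k·p_{4}.
k=2: 0 + 6840 + 2·18·19 = 7524; k=3: 720 + 0 + 2·20·19 = 1480.
Minimum: 1480 at k=3.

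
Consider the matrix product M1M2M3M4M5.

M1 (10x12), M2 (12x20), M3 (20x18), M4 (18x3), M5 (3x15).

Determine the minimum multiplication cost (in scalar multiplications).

2610

Adjacent pairs: M1M2 = 10·12·20 = 2400; M2M3 = 12·20·18 = 4320; M3M4 = 20·18·3 = 1080; M4M5 = 18·3·15 = 810.
Length 3: M1..M3: k=1: 0+4320+10·12·18=6480; k=2: 2400+0+10·20·18=6000 → min 6000 | M2..M4: k=2: 0+1080+12·20·3=1800; k=3: 4320+0+12·18·3=4968 → min 1800 | M3..M5: k=3: 0+810+20·18·15=6210; k=4: 1080+0+20·3·15=1980 → min 1980.
Length 4: M1..M4: k=1: 0+1800+10·12·3=2160; k=2: 2400+1080+10·20·3=4080; k=3: 6000+0+10·18·3=6540 → min 2160 | M2..M5: k=2: 0+1980+12·20·15=5580; k=3: 4320+810+12·18·15=8370; k=4: 1800+0+12·3·15=2340 → min 2340.
Length 5: M1..M5: k=1: 0+2340+10·12·15=4140; k=2: 2400+1980+10·20·15=7380; k=3: 6000+810+10·18·15=9510; k=4: 2160+0+10·3·15=2610 → min 2610.
Optimal order: ((M1(M2(M3M4)))M5) with cost 2610.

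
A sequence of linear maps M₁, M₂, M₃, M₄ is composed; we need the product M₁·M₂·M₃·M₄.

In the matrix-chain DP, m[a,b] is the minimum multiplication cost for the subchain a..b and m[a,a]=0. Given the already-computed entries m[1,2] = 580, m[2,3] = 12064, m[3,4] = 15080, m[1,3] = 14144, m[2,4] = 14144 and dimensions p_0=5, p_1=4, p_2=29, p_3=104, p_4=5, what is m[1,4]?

14244

m[1,4] = min over k∈[1,3] of m[1,k]+m[k+1,4]+p_{0}·p_k·p_{4}.
k=1: 0 + 14144 + 5·4·5 = 14244; k=2: 580 + 15080 + 5·29·5 = 16385; k=3: 14144 + 0 + 5·104·5 = 16744.
Minimum: 14244 at k=1.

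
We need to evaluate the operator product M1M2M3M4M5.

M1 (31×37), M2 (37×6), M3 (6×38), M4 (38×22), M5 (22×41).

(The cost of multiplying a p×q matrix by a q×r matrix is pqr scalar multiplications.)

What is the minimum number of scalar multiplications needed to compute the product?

24936

Adjacent pairs: M1M2 = 31·37·6 = 6882; M2M3 = 37·6·38 = 8436; M3M4 = 6·38·22 = 5016; M4M5 = 38·22·41 = 34276.
Length 3: M1..M3: k=1: 0+8436+31·37·38=52022; k=2: 6882+0+31·6·38=13950 → min 13950 | M2..M4: k=2: 0+5016+37·6·22=9900; k=3: 8436+0+37·38·22=39368 → min 9900 | M3..M5: k=3: 0+34276+6·38·41=43624; k=4: 5016+0+6·22·41=10428 → min 10428.
Length 4: M1..M4: k=1: 0+9900+31·37·22=35134; k=2: 6882+5016+31·6·22=15990; k=3: 13950+0+31·38·22=39866 → min 15990 | M2..M5: k=2: 0+10428+37·6·41=19530; k=3: 8436+34276+37·38·41=100358; k=4: 9900+0+37·22·41=43274 → min 19530.
Length 5: M1..M5: k=1: 0+19530+31·37·41=66557; k=2: 6882+10428+31·6·41=24936; k=3: 13950+34276+31·38·41=96524; k=4: 15990+0+31·22·41=43952 → min 24936.
Optimal order: ((M1M2)((M3M4)M5)) with cost 24936.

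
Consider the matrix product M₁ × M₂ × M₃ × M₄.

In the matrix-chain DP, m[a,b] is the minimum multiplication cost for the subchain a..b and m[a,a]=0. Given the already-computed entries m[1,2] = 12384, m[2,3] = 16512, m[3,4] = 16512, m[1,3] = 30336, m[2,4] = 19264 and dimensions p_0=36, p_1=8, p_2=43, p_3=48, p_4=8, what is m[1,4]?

m[1,4] = min over k∈[1,3] of m[1,k]+m[k+1,4]+p_{0}·p_k·p_{4}.
k=1: 0 + 19264 + 36·8·8 = 21568; k=2: 12384 + 16512 + 36·43·8 = 41280; k=3: 30336 + 0 + 36·48·8 = 44160.
Minimum: 21568 at k=1.

21568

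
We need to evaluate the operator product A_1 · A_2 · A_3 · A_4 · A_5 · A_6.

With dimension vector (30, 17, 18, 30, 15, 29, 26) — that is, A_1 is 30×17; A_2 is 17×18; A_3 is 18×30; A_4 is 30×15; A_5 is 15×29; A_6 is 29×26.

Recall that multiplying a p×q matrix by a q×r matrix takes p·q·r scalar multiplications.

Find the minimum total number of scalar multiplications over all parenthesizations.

Adjacent pairs: A_1A_2 = 30·17·18 = 9180; A_2A_3 = 17·18·30 = 9180; A_3A_4 = 18·30·15 = 8100; A_4A_5 = 30·15·29 = 13050; A_5A_6 = 15·29·26 = 11310.
Length 3: A_1..A_3: k=1: 0+9180+30·17·30=24480; k=2: 9180+0+30·18·30=25380 → min 24480 | A_2..A_4: k=2: 0+8100+17·18·15=12690; k=3: 9180+0+17·30·15=16830 → min 12690 | A_3..A_5: k=3: 0+13050+18·30·29=28710; k=4: 8100+0+18·15·29=15930 → min 15930 | A_4..A_6: k=4: 0+11310+30·15·26=23010; k=5: 13050+0+30·29·26=35670 → min 23010.
Length 4: A_1..A_4: k=1: 0+12690+30·17·15=20340; k=2: 9180+8100+30·18·15=25380; k=3: 24480+0+30·30·15=37980 → min 20340 | A_2..A_5: k=2: 0+15930+17·18·29=24804; k=3: 9180+13050+17·30·29=37020; k=4: 12690+0+17·15·29=20085 → min 20085 | A_3..A_6: k=3: 0+23010+18·30·26=37050; k=4: 8100+11310+18·15·26=26430; k=5: 15930+0+18·29·26=29502 → min 26430.
Length 5: A_1..A_5: k=1: 0+20085+30·17·29=34875; k=2: 9180+15930+30·18·29=40770; k=3: 24480+13050+30·30·29=63630; k=4: 20340+0+30·15·29=33390 → min 33390 | A_2..A_6: k=2: 0+26430+17·18·26=34386; k=3: 9180+23010+17·30·26=45450; k=4: 12690+11310+17·15·26=30630; k=5: 20085+0+17·29·26=32903 → min 30630.
Length 6: A_1..A_6: k=1: 0+30630+30·17·26=43890; k=2: 9180+26430+30·18·26=49650; k=3: 24480+23010+30·30·26=70890; k=4: 20340+11310+30·15·26=43350; k=5: 33390+0+30·29·26=56010 → min 43350.
Optimal order: ((A_1 · (A_2 · (A_3 · A_4))) · (A_5 · A_6)) with cost 43350.

43350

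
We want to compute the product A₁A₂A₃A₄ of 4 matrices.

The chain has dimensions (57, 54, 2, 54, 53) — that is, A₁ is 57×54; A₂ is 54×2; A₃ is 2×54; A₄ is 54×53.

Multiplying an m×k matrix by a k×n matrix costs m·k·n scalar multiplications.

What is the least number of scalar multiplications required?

Adjacent pairs: A₁A₂ = 57·54·2 = 6156; A₂A₃ = 54·2·54 = 5832; A₃A₄ = 2·54·53 = 5724.
Length 3: A₁..A₃: k=1: 0+5832+57·54·54=172044; k=2: 6156+0+57·2·54=12312 → min 12312 | A₂..A₄: k=2: 0+5724+54·2·53=11448; k=3: 5832+0+54·54·53=160380 → min 11448.
Length 4: A₁..A₄: k=1: 0+11448+57·54·53=174582; k=2: 6156+5724+57·2·53=17922; k=3: 12312+0+57·54·53=175446 → min 17922.
Optimal order: ((A₁A₂)(A₃A₄)) with cost 17922.

17922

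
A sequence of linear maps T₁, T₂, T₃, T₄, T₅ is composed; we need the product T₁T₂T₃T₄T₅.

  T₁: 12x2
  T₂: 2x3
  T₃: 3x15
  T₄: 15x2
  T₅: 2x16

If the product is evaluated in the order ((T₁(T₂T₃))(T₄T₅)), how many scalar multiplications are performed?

3810

(T₂T₃): 2×3 by 3×15 → 2×15, cost 2·3·15 = 90
(T₁(T₂T₃)): 12×2 by 2×15 → 12×15, cost 12·2·15 = 360; cumulative 450
(T₄T₅): 15×2 by 2×16 → 15×16, cost 15·2·16 = 480
((T₁(T₂T₃))(T₄T₅)): 12×15 by 15×16 → 12×16, cost 12·15·16 = 2880; cumulative 3810
Total: 3810 scalar multiplications.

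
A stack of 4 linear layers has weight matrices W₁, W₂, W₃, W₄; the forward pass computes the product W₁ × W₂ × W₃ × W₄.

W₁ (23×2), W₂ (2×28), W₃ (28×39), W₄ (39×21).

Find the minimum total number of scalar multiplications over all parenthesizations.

Adjacent pairs: W₁W₂ = 23·2·28 = 1288; W₂W₃ = 2·28·39 = 2184; W₃W₄ = 28·39·21 = 22932.
Length 3: W₁..W₃: k=1: 0+2184+23·2·39=3978; k=2: 1288+0+23·28·39=26404 → min 3978 | W₂..W₄: k=2: 0+22932+2·28·21=24108; k=3: 2184+0+2·39·21=3822 → min 3822.
Length 4: W₁..W₄: k=1: 0+3822+23·2·21=4788; k=2: 1288+22932+23·28·21=37744; k=3: 3978+0+23·39·21=22815 → min 4788.
Optimal order: (W₁ × ((W₂ × W₃) × W₄)) with cost 4788.

4788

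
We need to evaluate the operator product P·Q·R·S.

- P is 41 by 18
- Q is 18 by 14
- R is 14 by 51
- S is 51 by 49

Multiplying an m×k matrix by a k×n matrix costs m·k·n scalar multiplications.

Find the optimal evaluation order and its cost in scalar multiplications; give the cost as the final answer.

73444

Adjacent pairs: PQ = 41·18·14 = 10332; QR = 18·14·51 = 12852; RS = 14·51·49 = 34986.
Length 3: P..R: k=1: 0+12852+41·18·51=50490; k=2: 10332+0+41·14·51=39606 → min 39606 | Q..S: k=2: 0+34986+18·14·49=47334; k=3: 12852+0+18·51·49=57834 → min 47334.
Length 4: P..S: k=1: 0+47334+41·18·49=83496; k=2: 10332+34986+41·14·49=73444; k=3: 39606+0+41·51·49=142065 → min 73444.
Optimal parenthesization: ((P·Q)·(R·S)) with cost 73444.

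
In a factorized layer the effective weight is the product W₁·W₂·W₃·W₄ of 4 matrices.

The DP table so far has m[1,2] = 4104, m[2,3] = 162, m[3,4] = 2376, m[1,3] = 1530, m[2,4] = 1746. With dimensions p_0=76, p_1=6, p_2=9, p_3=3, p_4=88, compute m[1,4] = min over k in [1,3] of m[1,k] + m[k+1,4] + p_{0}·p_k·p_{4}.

m[1,4] = min over k∈[1,3] of m[1,k]+m[k+1,4]+p_{0}·p_k·p_{4}.
k=1: 0 + 1746 + 76·6·88 = 41874; k=2: 4104 + 2376 + 76·9·88 = 66672; k=3: 1530 + 0 + 76·3·88 = 21594.
Minimum: 21594 at k=3.

21594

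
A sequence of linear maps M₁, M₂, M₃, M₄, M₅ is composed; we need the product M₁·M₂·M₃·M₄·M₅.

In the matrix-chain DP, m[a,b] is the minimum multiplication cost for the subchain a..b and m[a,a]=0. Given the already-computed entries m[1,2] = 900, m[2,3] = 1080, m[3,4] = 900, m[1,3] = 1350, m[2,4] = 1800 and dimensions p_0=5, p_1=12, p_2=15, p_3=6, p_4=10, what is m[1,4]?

1650

m[1,4] = min over k∈[1,3] of m[1,k]+m[k+1,4]+p_{0}·p_k·p_{4}.
k=1: 0 + 1800 + 5·12·10 = 2400; k=2: 900 + 900 + 5·15·10 = 2550; k=3: 1350 + 0 + 5·6·10 = 1650.
Minimum: 1650 at k=3.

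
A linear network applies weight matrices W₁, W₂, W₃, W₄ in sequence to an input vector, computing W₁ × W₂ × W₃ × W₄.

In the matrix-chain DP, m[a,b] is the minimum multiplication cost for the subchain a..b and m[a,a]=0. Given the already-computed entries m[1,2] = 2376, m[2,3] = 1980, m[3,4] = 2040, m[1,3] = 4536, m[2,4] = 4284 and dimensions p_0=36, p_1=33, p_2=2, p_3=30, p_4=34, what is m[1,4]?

m[1,4] = min over k∈[1,3] of m[1,k]+m[k+1,4]+p_{0}·p_k·p_{4}.
k=1: 0 + 4284 + 36·33·34 = 44676; k=2: 2376 + 2040 + 36·2·34 = 6864; k=3: 4536 + 0 + 36·30·34 = 41256.
Minimum: 6864 at k=2.

6864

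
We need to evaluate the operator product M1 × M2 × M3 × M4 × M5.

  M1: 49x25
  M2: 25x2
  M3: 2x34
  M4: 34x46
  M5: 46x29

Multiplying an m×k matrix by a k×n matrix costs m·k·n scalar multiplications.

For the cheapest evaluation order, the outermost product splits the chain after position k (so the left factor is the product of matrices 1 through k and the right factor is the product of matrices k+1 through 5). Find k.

Adjacent pairs: M1M2 = 49·25·2 = 2450; M2M3 = 25·2·34 = 1700; M3M4 = 2·34·46 = 3128; M4M5 = 34·46·29 = 45356.
Length 3: M1..M3: k=1: 0+1700+49·25·34=43350; k=2: 2450+0+49·2·34=5782 → min 5782 | M2..M4: k=2: 0+3128+25·2·46=5428; k=3: 1700+0+25·34·46=40800 → min 5428 | M3..M5: k=3: 0+45356+2·34·29=47328; k=4: 3128+0+2·46·29=5796 → min 5796.
Length 4: M1..M4: k=1: 0+5428+49·25·46=61778; k=2: 2450+3128+49·2·46=10086; k=3: 5782+0+49·34·46=82418 → min 10086 | M2..M5: k=2: 0+5796+25·2·29=7246; k=3: 1700+45356+25·34·29=71706; k=4: 5428+0+25·46·29=38778 → min 7246.
Top-level splits: k=1: (M1..M1)·(M2..M5) → 0+7246+49·25·29 = 42771; k=2: (M1..M2)·(M3..M5) → 2450+5796+49·2·29 = 11088; k=3: (M1..M3)·(M4..M5) → 5782+45356+49·34·29 = 99452; k=4: (M1..M4)·(M5..M5) → 10086+0+49·46·29 = 75452.
Best split is after M2, i.e. k = 2.

2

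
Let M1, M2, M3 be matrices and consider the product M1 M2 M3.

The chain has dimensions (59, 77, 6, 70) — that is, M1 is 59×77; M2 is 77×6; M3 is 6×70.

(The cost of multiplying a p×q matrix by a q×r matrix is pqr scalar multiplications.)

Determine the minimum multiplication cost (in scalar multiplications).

Order (M1 (M2 M3)): (M2 M3): 77×6 by 6×70 → 77×70, cost 77·6·70 = 32340; (M1 (M2 M3)): 59×77 by 77×70 → 59×70, cost 59·77·70 = 318010; cumulative 350350. Total 350350.
Order ((M1 M2) M3): (M1 M2): 59×77 by 77×6 → 59×6, cost 59·77·6 = 27258; ((M1 M2) M3): 59×6 by 6×70 → 59×70, cost 59·6·70 = 24780; cumulative 52038. Total 52038.
Minimum: 52038.

52038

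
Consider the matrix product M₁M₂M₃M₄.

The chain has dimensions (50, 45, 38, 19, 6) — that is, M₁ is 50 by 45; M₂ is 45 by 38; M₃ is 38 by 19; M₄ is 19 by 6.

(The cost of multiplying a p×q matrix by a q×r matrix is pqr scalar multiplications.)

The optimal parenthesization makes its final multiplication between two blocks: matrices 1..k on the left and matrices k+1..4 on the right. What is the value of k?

Adjacent pairs: M₁M₂ = 50·45·38 = 85500; M₂M₃ = 45·38·19 = 32490; M₃M₄ = 38·19·6 = 4332.
Length 3: M₁..M₃: k=1: 0+32490+50·45·19=75240; k=2: 85500+0+50·38·19=121600 → min 75240 | M₂..M₄: k=2: 0+4332+45·38·6=14592; k=3: 32490+0+45·19·6=37620 → min 14592.
Top-level splits: k=1: (M₁..M₁)·(M₂..M₄) → 0+14592+50·45·6 = 28092; k=2: (M₁..M₂)·(M₃..M₄) → 85500+4332+50·38·6 = 101232; k=3: (M₁..M₃)·(M₄..M₄) → 75240+0+50·19·6 = 80940.
Best split is after M₁, i.e. k = 1.

1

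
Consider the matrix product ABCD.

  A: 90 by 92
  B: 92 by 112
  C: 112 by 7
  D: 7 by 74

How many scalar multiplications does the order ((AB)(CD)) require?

(AB): 90×92 by 92×112 → 90×112, cost 90·92·112 = 927360
(CD): 112×7 by 7×74 → 112×74, cost 112·7·74 = 58016
((AB)(CD)): 90×112 by 112×74 → 90×74, cost 90·112·74 = 745920; cumulative 1731296
Total: 1731296 scalar multiplications.

1731296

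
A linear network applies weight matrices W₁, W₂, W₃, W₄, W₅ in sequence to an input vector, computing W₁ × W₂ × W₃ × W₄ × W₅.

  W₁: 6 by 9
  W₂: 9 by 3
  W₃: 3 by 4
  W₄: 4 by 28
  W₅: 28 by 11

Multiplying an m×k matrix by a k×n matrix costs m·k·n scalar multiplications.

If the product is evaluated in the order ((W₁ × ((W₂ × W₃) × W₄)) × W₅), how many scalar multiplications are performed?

(W₂ × W₃): 9×3 by 3×4 → 9×4, cost 9·3·4 = 108
((W₂ × W₃) × W₄): 9×4 by 4×28 → 9×28, cost 9·4·28 = 1008; cumulative 1116
(W₁ × ((W₂ × W₃) × W₄)): 6×9 by 9×28 → 6×28, cost 6·9·28 = 1512; cumulative 2628
((W₁ × ((W₂ × W₃) × W₄)) × W₅): 6×28 by 28×11 → 6×11, cost 6·28·11 = 1848; cumulative 4476
Total: 4476 scalar multiplications.

4476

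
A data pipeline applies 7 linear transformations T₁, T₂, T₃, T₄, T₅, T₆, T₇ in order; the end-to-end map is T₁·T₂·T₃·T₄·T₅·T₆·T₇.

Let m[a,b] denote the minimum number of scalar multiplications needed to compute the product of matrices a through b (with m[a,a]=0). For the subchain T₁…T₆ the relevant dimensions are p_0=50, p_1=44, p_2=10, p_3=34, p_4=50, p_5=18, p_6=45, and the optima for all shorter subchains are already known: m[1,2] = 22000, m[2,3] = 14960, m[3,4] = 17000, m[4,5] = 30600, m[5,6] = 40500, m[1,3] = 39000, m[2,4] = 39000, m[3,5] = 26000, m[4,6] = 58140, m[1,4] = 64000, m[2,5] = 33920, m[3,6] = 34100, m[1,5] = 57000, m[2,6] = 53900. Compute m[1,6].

78600

m[1,6] = min over k∈[1,5] of m[1,k]+m[k+1,6]+p_{0}·p_k·p_{6}.
k=1: 0 + 53900 + 50·44·45 = 152900; k=2: 22000 + 34100 + 50·10·45 = 78600; k=3: 39000 + 58140 + 50·34·45 = 173640; k=4: 64000 + 40500 + 50·50·45 = 217000; k=5: 57000 + 0 + 50·18·45 = 97500.
Minimum: 78600 at k=2.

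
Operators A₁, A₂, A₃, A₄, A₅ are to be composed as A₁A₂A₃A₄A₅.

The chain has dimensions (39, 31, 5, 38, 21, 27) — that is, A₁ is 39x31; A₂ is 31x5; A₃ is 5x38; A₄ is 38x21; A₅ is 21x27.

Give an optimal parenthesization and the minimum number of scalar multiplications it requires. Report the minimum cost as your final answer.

18135

Adjacent pairs: A₁A₂ = 39·31·5 = 6045; A₂A₃ = 31·5·38 = 5890; A₃A₄ = 5·38·21 = 3990; A₄A₅ = 38·21·27 = 21546.
Length 3: A₁..A₃: k=1: 0+5890+39·31·38=51832; k=2: 6045+0+39·5·38=13455 → min 13455 | A₂..A₄: k=2: 0+3990+31·5·21=7245; k=3: 5890+0+31·38·21=30628 → min 7245 | A₃..A₅: k=3: 0+21546+5·38·27=26676; k=4: 3990+0+5·21·27=6825 → min 6825.
Length 4: A₁..A₄: k=1: 0+7245+39·31·21=32634; k=2: 6045+3990+39·5·21=14130; k=3: 13455+0+39·38·21=44577 → min 14130 | A₂..A₅: k=2: 0+6825+31·5·27=11010; k=3: 5890+21546+31·38·27=59242; k=4: 7245+0+31·21·27=24822 → min 11010.
Length 5: A₁..A₅: k=1: 0+11010+39·31·27=43653; k=2: 6045+6825+39·5·27=18135; k=3: 13455+21546+39·38·27=75015; k=4: 14130+0+39·21·27=36243 → min 18135.
Optimal parenthesization: ((A₁A₂)((A₃A₄)A₅)) with cost 18135.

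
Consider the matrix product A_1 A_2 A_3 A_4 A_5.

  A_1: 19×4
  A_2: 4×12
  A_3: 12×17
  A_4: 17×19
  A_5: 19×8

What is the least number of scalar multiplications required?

Adjacent pairs: A_1A_2 = 19·4·12 = 912; A_2A_3 = 4·12·17 = 816; A_3A_4 = 12·17·19 = 3876; A_4A_5 = 17·19·8 = 2584.
Length 3: A_1..A_3: k=1: 0+816+19·4·17=2108; k=2: 912+0+19·12·17=4788 → min 2108 | A_2..A_4: k=2: 0+3876+4·12·19=4788; k=3: 816+0+4·17·19=2108 → min 2108 | A_3..A_5: k=3: 0+2584+12·17·8=4216; k=4: 3876+0+12·19·8=5700 → min 4216.
Length 4: A_1..A_4: k=1: 0+2108+19·4·19=3552; k=2: 912+3876+19·12·19=9120; k=3: 2108+0+19·17·19=8245 → min 3552 | A_2..A_5: k=2: 0+4216+4·12·8=4600; k=3: 816+2584+4·17·8=3944; k=4: 2108+0+4·19·8=2716 → min 2716.
Length 5: A_1..A_5: k=1: 0+2716+19·4·8=3324; k=2: 912+4216+19·12·8=6952; k=3: 2108+2584+19·17·8=7276; k=4: 3552+0+19·19·8=6440 → min 3324.
Optimal order: (A_1 (((A_2 A_3) A_4) A_5)) with cost 3324.

3324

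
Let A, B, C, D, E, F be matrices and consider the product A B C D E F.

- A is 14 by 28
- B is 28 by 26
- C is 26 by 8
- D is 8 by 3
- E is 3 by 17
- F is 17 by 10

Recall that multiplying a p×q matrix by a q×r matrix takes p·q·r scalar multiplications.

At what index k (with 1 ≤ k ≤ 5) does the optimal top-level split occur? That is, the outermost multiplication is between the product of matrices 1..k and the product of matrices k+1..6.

4

Adjacent pairs: AB = 14·28·26 = 10192; BC = 28·26·8 = 5824; CD = 26·8·3 = 624; DE = 8·3·17 = 408; EF = 3·17·10 = 510.
Length 3: A..C: k=1: 0+5824+14·28·8=8960; k=2: 10192+0+14·26·8=13104 → min 8960 | B..D: k=2: 0+624+28·26·3=2808; k=3: 5824+0+28·8·3=6496 → min 2808 | C..E: k=3: 0+408+26·8·17=3944; k=4: 624+0+26·3·17=1950 → min 1950 | D..F: k=4: 0+510+8·3·10=750; k=5: 408+0+8·17·10=1768 → min 750.
Length 4: A..D: k=1: 0+2808+14·28·3=3984; k=2: 10192+624+14·26·3=11908; k=3: 8960+0+14·8·3=9296 → min 3984 | B..E: k=2: 0+1950+28·26·17=14326; k=3: 5824+408+28·8·17=10040; k=4: 2808+0+28·3·17=4236 → min 4236 | C..F: k=3: 0+750+26·8·10=2830; k=4: 624+510+26·3·10=1914; k=5: 1950+0+26·17·10=6370 → min 1914.
Length 5: A..E: k=1: 0+4236+14·28·17=10900; k=2: 10192+1950+14·26·17=18330; k=3: 8960+408+14·8·17=11272; k=4: 3984+0+14·3·17=4698 → min 4698 | B..F: k=2: 0+1914+28·26·10=9194; k=3: 5824+750+28·8·10=8814; k=4: 2808+510+28·3·10=4158; k=5: 4236+0+28·17·10=8996 → min 4158.
Top-level splits: k=1: (A..A)·(B..F) → 0+4158+14·28·10 = 8078; k=2: (A..B)·(C..F) → 10192+1914+14·26·10 = 15746; k=3: (A..C)·(D..F) → 8960+750+14·8·10 = 10830; k=4: (A..D)·(E..F) → 3984+510+14·3·10 = 4914; k=5: (A..E)·(F..F) → 4698+0+14·17·10 = 7078.
Best split is after D, i.e. k = 4.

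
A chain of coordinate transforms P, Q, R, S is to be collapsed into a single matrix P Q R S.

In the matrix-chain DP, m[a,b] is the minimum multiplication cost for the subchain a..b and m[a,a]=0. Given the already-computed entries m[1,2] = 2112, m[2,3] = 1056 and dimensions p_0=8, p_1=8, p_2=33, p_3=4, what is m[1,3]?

1312

m[1,3] = min over k∈[1,2] of m[1,k]+m[k+1,3]+p_{0}·p_k·p_{3}.
k=1: 0 + 1056 + 8·8·4 = 1312; k=2: 2112 + 0 + 8·33·4 = 3168.
Minimum: 1312 at k=1.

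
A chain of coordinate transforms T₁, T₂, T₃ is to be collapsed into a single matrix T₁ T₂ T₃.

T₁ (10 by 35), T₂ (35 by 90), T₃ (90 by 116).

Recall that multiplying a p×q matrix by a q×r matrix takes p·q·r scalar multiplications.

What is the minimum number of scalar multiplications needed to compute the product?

135900

Order (T₁ (T₂ T₃)): (T₂ T₃): 35×90 by 90×116 → 35×116, cost 35·90·116 = 365400; (T₁ (T₂ T₃)): 10×35 by 35×116 → 10×116, cost 10·35·116 = 40600; cumulative 406000. Total 406000.
Order ((T₁ T₂) T₃): (T₁ T₂): 10×35 by 35×90 → 10×90, cost 10·35·90 = 31500; ((T₁ T₂) T₃): 10×90 by 90×116 → 10×116, cost 10·90·116 = 104400; cumulative 135900. Total 135900.
Minimum: 135900.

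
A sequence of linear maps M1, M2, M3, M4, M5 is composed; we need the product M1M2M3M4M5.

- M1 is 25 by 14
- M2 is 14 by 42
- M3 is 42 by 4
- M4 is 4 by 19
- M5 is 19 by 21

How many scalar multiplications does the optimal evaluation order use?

Adjacent pairs: M1M2 = 25·14·42 = 14700; M2M3 = 14·42·4 = 2352; M3M4 = 42·4·19 = 3192; M4M5 = 4·19·21 = 1596.
Length 3: M1..M3: k=1: 0+2352+25·14·4=3752; k=2: 14700+0+25·42·4=18900 → min 3752 | M2..M4: k=2: 0+3192+14·42·19=14364; k=3: 2352+0+14·4·19=3416 → min 3416 | M3..M5: k=3: 0+1596+42·4·21=5124; k=4: 3192+0+42·19·21=19950 → min 5124.
Length 4: M1..M4: k=1: 0+3416+25·14·19=10066; k=2: 14700+3192+25·42·19=37842; k=3: 3752+0+25·4·19=5652 → min 5652 | M2..M5: k=2: 0+5124+14·42·21=17472; k=3: 2352+1596+14·4·21=5124; k=4: 3416+0+14·19·21=9002 → min 5124.
Length 5: M1..M5: k=1: 0+5124+25·14·21=12474; k=2: 14700+5124+25·42·21=41874; k=3: 3752+1596+25·4·21=7448; k=4: 5652+0+25·19·21=15627 → min 7448.
Optimal order: ((M1(M2M3))(M4M5)) with cost 7448.

7448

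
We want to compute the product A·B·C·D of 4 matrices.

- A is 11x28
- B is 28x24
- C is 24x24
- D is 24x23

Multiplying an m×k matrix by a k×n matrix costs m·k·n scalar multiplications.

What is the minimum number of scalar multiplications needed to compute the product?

Adjacent pairs: AB = 11·28·24 = 7392; BC = 28·24·24 = 16128; CD = 24·24·23 = 13248.
Length 3: A..C: k=1: 0+16128+11·28·24=23520; k=2: 7392+0+11·24·24=13728 → min 13728 | B..D: k=2: 0+13248+28·24·23=28704; k=3: 16128+0+28·24·23=31584 → min 28704.
Length 4: A..D: k=1: 0+28704+11·28·23=35788; k=2: 7392+13248+11·24·23=26712; k=3: 13728+0+11·24·23=19800 → min 19800.
Optimal order: (((A·B)·C)·D) with cost 19800.

19800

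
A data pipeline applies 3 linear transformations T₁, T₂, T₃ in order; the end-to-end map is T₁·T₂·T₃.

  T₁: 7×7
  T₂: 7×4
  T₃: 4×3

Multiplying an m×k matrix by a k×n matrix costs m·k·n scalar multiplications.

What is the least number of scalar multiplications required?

231

Order (T₁·(T₂·T₃)): (T₂·T₃): 7×4 by 4×3 → 7×3, cost 7·4·3 = 84; (T₁·(T₂·T₃)): 7×7 by 7×3 → 7×3, cost 7·7·3 = 147; cumulative 231. Total 231.
Order ((T₁·T₂)·T₃): (T₁·T₂): 7×7 by 7×4 → 7×4, cost 7·7·4 = 196; ((T₁·T₂)·T₃): 7×4 by 4×3 → 7×3, cost 7·4·3 = 84; cumulative 280. Total 280.
Minimum: 231.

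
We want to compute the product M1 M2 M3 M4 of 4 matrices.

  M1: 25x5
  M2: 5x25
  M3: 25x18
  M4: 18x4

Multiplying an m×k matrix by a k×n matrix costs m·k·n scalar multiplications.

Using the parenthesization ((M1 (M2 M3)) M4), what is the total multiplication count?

(M2 M3): 5×25 by 25×18 → 5×18, cost 5·25·18 = 2250
(M1 (M2 M3)): 25×5 by 5×18 → 25×18, cost 25·5·18 = 2250; cumulative 4500
((M1 (M2 M3)) M4): 25×18 by 18×4 → 25×4, cost 25·18·4 = 1800; cumulative 6300
Total: 6300 scalar multiplications.

6300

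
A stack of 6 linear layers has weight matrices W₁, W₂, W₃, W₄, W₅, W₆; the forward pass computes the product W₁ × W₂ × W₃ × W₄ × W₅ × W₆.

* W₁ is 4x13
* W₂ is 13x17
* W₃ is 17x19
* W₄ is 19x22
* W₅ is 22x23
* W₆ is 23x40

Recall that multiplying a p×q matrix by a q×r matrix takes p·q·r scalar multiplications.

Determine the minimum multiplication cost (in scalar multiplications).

Adjacent pairs: W₁W₂ = 4·13·17 = 884; W₂W₃ = 13·17·19 = 4199; W₃W₄ = 17·19·22 = 7106; W₄W₅ = 19·22·23 = 9614; W₅W₆ = 22·23·40 = 20240.
Length 3: W₁..W₃: k=1: 0+4199+4·13·19=5187; k=2: 884+0+4·17·19=2176 → min 2176 | W₂..W₄: k=2: 0+7106+13·17·22=11968; k=3: 4199+0+13·19·22=9633 → min 9633 | W₃..W₅: k=3: 0+9614+17·19·23=17043; k=4: 7106+0+17·22·23=15708 → min 15708 | W₄..W₆: k=4: 0+20240+19·22·40=36960; k=5: 9614+0+19·23·40=27094 → min 27094.
Length 4: W₁..W₄: k=1: 0+9633+4·13·22=10777; k=2: 884+7106+4·17·22=9486; k=3: 2176+0+4·19·22=3848 → min 3848 | W₂..W₅: k=2: 0+15708+13·17·23=20791; k=3: 4199+9614+13·19·23=19494; k=4: 9633+0+13·22·23=16211 → min 16211 | W₃..W₆: k=3: 0+27094+17·19·40=40014; k=4: 7106+20240+17·22·40=42306; k=5: 15708+0+17·23·40=31348 → min 31348.
Length 5: W₁..W₅: k=1: 0+16211+4·13·23=17407; k=2: 884+15708+4·17·23=18156; k=3: 2176+9614+4·19·23=13538; k=4: 3848+0+4·22·23=5872 → min 5872 | W₂..W₆: k=2: 0+31348+13·17·40=40188; k=3: 4199+27094+13·19·40=41173; k=4: 9633+20240+13·22·40=41313; k=5: 16211+0+13·23·40=28171 → min 28171.
Length 6: W₁..W₆: k=1: 0+28171+4·13·40=30251; k=2: 884+31348+4·17·40=34952; k=3: 2176+27094+4·19·40=32310; k=4: 3848+20240+4·22·40=27608; k=5: 5872+0+4·23·40=9552 → min 9552.
Optimal order: (((((W₁ × W₂) × W₃) × W₄) × W₅) × W₆) with cost 9552.

9552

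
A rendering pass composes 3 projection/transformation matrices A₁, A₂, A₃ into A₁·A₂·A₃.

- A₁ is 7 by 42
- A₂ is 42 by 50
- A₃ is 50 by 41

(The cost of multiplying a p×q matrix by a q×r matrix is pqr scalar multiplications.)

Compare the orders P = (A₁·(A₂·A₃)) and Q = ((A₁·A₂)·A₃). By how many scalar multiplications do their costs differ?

69104

Order P = (A₁·(A₂·A₃)): (A₂·A₃): 42×50 by 50×41 → 42×41, cost 42·50·41 = 86100; (A₁·(A₂·A₃)): 7×42 by 42×41 → 7×41, cost 7·42·41 = 12054; cumulative 98154. Total 98154.
Order Q = ((A₁·A₂)·A₃): (A₁·A₂): 7×42 by 42×50 → 7×50, cost 7·42·50 = 14700; ((A₁·A₂)·A₃): 7×50 by 50×41 → 7×41, cost 7·50·41 = 14350; cumulative 29050. Total 29050.
Difference: |98154 − 29050| = 69104.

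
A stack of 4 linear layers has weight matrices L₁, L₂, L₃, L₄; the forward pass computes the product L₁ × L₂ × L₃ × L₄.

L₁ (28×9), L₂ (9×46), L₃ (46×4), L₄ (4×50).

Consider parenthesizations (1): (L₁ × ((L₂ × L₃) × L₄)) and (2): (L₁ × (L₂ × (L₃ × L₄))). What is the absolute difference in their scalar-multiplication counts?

Order (1) = (L₁ × ((L₂ × L₃) × L₄)): (L₂ × L₃): 9×46 by 46×4 → 9×4, cost 9·46·4 = 1656; ((L₂ × L₃) × L₄): 9×4 by 4×50 → 9×50, cost 9·4·50 = 1800; cumulative 3456; (L₁ × ((L₂ × L₃) × L₄)): 28×9 by 9×50 → 28×50, cost 28·9·50 = 12600; cumulative 16056. Total 16056.
Order (2) = (L₁ × (L₂ × (L₃ × L₄))): (L₃ × L₄): 46×4 by 4×50 → 46×50, cost 46·4·50 = 9200; (L₂ × (L₃ × L₄)): 9×46 by 46×50 → 9×50, cost 9·46·50 = 20700; cumulative 29900; (L₁ × (L₂ × (L₃ × L₄))): 28×9 by 9×50 → 28×50, cost 28·9·50 = 12600; cumulative 42500. Total 42500.
Difference: |16056 − 42500| = 26444.

26444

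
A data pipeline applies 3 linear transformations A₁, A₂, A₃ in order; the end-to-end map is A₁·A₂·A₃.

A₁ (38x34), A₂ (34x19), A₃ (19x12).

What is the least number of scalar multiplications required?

23256

Order (A₁·(A₂·A₃)): (A₂·A₃): 34×19 by 19×12 → 34×12, cost 34·19·12 = 7752; (A₁·(A₂·A₃)): 38×34 by 34×12 → 38×12, cost 38·34·12 = 15504; cumulative 23256. Total 23256.
Order ((A₁·A₂)·A₃): (A₁·A₂): 38×34 by 34×19 → 38×19, cost 38·34·19 = 24548; ((A₁·A₂)·A₃): 38×19 by 19×12 → 38×12, cost 38·19·12 = 8664; cumulative 33212. Total 33212.
Minimum: 23256.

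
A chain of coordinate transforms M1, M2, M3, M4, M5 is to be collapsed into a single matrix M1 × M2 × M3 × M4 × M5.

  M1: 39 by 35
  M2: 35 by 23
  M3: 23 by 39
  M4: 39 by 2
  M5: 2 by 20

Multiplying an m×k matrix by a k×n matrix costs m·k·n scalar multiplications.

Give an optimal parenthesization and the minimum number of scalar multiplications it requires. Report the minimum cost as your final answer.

Adjacent pairs: M1M2 = 39·35·23 = 31395; M2M3 = 35·23·39 = 31395; M3M4 = 23·39·2 = 1794; M4M5 = 39·2·20 = 1560.
Length 3: M1..M3: k=1: 0+31395+39·35·39=84630; k=2: 31395+0+39·23·39=66378 → min 66378 | M2..M4: k=2: 0+1794+35·23·2=3404; k=3: 31395+0+35·39·2=34125 → min 3404 | M3..M5: k=3: 0+1560+23·39·20=19500; k=4: 1794+0+23·2·20=2714 → min 2714.
Length 4: M1..M4: k=1: 0+3404+39·35·2=6134; k=2: 31395+1794+39·23·2=34983; k=3: 66378+0+39·39·2=69420 → min 6134 | M2..M5: k=2: 0+2714+35·23·20=18814; k=3: 31395+1560+35·39·20=60255; k=4: 3404+0+35·2·20=4804 → min 4804.
Length 5: M1..M5: k=1: 0+4804+39·35·20=32104; k=2: 31395+2714+39·23·20=52049; k=3: 66378+1560+39·39·20=98358; k=4: 6134+0+39·2·20=7694 → min 7694.
Optimal parenthesization: ((M1 × (M2 × (M3 × M4))) × M5) with cost 7694.

7694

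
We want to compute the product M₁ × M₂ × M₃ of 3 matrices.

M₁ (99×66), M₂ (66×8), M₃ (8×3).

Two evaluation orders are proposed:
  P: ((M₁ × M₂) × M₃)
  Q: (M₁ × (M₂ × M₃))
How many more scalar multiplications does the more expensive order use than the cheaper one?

Order P = ((M₁ × M₂) × M₃): (M₁ × M₂): 99×66 by 66×8 → 99×8, cost 99·66·8 = 52272; ((M₁ × M₂) × M₃): 99×8 by 8×3 → 99×3, cost 99·8·3 = 2376; cumulative 54648. Total 54648.
Order Q = (M₁ × (M₂ × M₃)): (M₂ × M₃): 66×8 by 8×3 → 66×3, cost 66·8·3 = 1584; (M₁ × (M₂ × M₃)): 99×66 by 66×3 → 99×3, cost 99·66·3 = 19602; cumulative 21186. Total 21186.
Difference: |54648 − 21186| = 33462.

33462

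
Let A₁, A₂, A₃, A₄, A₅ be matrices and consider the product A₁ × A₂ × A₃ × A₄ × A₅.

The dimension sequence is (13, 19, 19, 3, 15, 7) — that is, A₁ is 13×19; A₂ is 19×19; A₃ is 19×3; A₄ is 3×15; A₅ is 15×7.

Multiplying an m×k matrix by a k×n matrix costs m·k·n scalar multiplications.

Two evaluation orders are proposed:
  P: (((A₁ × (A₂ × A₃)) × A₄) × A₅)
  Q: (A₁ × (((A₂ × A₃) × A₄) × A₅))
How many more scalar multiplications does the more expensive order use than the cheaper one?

1888

Order P = (((A₁ × (A₂ × A₃)) × A₄) × A₅): (A₂ × A₃): 19×19 by 19×3 → 19×3, cost 19·19·3 = 1083; (A₁ × (A₂ × A₃)): 13×19 by 19×3 → 13×3, cost 13·19·3 = 741; cumulative 1824; ((A₁ × (A₂ × A₃)) × A₄): 13×3 by 3×15 → 13×15, cost 13·3·15 = 585; cumulative 2409; (((A₁ × (A₂ × A₃)) × A₄) × A₅): 13×15 by 15×7 → 13×7, cost 13·15·7 = 1365; cumulative 3774. Total 3774.
Order Q = (A₁ × (((A₂ × A₃) × A₄) × A₅)): (A₂ × A₃): 19×19 by 19×3 → 19×3, cost 19·19·3 = 1083; ((A₂ × A₃) × A₄): 19×3 by 3×15 → 19×15, cost 19·3·15 = 855; cumulative 1938; (((A₂ × A₃) × A₄) × A₅): 19×15 by 15×7 → 19×7, cost 19·15·7 = 1995; cumulative 3933; (A₁ × (((A₂ × A₃) × A₄) × A₅)): 13×19 by 19×7 → 13×7, cost 13·19·7 = 1729; cumulative 5662. Total 5662.
Difference: |3774 − 5662| = 1888.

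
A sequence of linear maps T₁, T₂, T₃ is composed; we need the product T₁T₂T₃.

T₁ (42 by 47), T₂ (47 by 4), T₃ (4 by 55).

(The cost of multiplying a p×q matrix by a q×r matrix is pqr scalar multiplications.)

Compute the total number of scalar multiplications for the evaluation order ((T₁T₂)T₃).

17136

(T₁T₂): 42×47 by 47×4 → 42×4, cost 42·47·4 = 7896
((T₁T₂)T₃): 42×4 by 4×55 → 42×55, cost 42·4·55 = 9240; cumulative 17136
Total: 17136 scalar multiplications.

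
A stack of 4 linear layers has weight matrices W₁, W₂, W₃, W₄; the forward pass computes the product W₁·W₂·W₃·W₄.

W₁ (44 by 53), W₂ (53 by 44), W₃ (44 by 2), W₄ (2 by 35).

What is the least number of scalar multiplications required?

12408

Adjacent pairs: W₁W₂ = 44·53·44 = 102608; W₂W₃ = 53·44·2 = 4664; W₃W₄ = 44·2·35 = 3080.
Length 3: W₁..W₃: k=1: 0+4664+44·53·2=9328; k=2: 102608+0+44·44·2=106480 → min 9328 | W₂..W₄: k=2: 0+3080+53·44·35=84700; k=3: 4664+0+53·2·35=8374 → min 8374.
Length 4: W₁..W₄: k=1: 0+8374+44·53·35=89994; k=2: 102608+3080+44·44·35=173448; k=3: 9328+0+44·2·35=12408 → min 12408.
Optimal order: ((W₁·(W₂·W₃))·W₄) with cost 12408.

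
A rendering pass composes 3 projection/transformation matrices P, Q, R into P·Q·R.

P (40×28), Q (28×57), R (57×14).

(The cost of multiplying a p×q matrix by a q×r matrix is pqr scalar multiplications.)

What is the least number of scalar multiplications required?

38024

Order (P·(Q·R)): (Q·R): 28×57 by 57×14 → 28×14, cost 28·57·14 = 22344; (P·(Q·R)): 40×28 by 28×14 → 40×14, cost 40·28·14 = 15680; cumulative 38024. Total 38024.
Order ((P·Q)·R): (P·Q): 40×28 by 28×57 → 40×57, cost 40·28·57 = 63840; ((P·Q)·R): 40×57 by 57×14 → 40×14, cost 40·57·14 = 31920; cumulative 95760. Total 95760.
Minimum: 38024.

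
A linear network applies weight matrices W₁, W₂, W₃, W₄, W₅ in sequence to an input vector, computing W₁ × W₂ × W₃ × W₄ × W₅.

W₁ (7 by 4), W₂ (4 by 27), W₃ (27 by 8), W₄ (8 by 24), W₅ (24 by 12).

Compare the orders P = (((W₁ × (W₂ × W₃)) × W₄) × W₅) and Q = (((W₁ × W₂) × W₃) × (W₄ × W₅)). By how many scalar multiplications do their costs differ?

Order P = (((W₁ × (W₂ × W₃)) × W₄) × W₅): (W₂ × W₃): 4×27 by 27×8 → 4×8, cost 4·27·8 = 864; (W₁ × (W₂ × W₃)): 7×4 by 4×8 → 7×8, cost 7·4·8 = 224; cumulative 1088; ((W₁ × (W₂ × W₃)) × W₄): 7×8 by 8×24 → 7×24, cost 7·8·24 = 1344; cumulative 2432; (((W₁ × (W₂ × W₃)) × W₄) × W₅): 7×24 by 24×12 → 7×12, cost 7·24·12 = 2016; cumulative 4448. Total 4448.
Order Q = (((W₁ × W₂) × W₃) × (W₄ × W₅)): (W₁ × W₂): 7×4 by 4×27 → 7×27, cost 7·4·27 = 756; ((W₁ × W₂) × W₃): 7×27 by 27×8 → 7×8, cost 7·27·8 = 1512; cumulative 2268; (W₄ × W₅): 8×24 by 24×12 → 8×12, cost 8·24·12 = 2304; (((W₁ × W₂) × W₃) × (W₄ × W₅)): 7×8 by 8×12 → 7×12, cost 7·8·12 = 672; cumulative 5244. Total 5244.
Difference: |4448 − 5244| = 796.

796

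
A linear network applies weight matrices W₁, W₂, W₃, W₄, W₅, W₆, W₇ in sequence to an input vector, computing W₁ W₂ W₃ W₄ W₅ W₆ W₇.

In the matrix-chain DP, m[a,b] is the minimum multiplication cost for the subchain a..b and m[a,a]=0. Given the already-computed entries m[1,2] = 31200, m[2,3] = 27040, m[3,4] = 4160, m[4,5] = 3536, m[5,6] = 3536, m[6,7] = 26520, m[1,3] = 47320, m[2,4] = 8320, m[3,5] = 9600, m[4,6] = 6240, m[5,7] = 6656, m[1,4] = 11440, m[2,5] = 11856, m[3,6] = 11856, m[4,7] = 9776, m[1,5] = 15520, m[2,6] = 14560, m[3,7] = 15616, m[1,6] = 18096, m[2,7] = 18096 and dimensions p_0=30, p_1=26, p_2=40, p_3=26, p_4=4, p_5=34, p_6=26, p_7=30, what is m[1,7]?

m[1,7] = min over k∈[1,6] of m[1,k]+m[k+1,7]+p_{0}·p_k·p_{7}.
k=1: 0 + 18096 + 30·26·30 = 41496; k=2: 31200 + 15616 + 30·40·30 = 82816; k=3: 47320 + 9776 + 30·26·30 = 80496; k=4: 11440 + 6656 + 30·4·30 = 21696; k=5: 15520 + 26520 + 30·34·30 = 72640; k=6: 18096 + 0 + 30·26·30 = 41496.
Minimum: 21696 at k=4.

21696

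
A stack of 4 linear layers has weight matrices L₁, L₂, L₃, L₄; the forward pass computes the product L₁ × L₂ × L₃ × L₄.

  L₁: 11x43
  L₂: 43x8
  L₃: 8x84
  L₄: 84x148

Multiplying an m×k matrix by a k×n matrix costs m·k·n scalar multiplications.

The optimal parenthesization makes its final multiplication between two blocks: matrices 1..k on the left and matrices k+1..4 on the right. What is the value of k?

Adjacent pairs: L₁L₂ = 11·43·8 = 3784; L₂L₃ = 43·8·84 = 28896; L₃L₄ = 8·84·148 = 99456.
Length 3: L₁..L₃: k=1: 0+28896+11·43·84=68628; k=2: 3784+0+11·8·84=11176 → min 11176 | L₂..L₄: k=2: 0+99456+43·8·148=150368; k=3: 28896+0+43·84·148=563472 → min 150368.
Top-level splits: k=1: (L₁..L₁)·(L₂..L₄) → 0+150368+11·43·148 = 220372; k=2: (L₁..L₂)·(L₃..L₄) → 3784+99456+11·8·148 = 116264; k=3: (L₁..L₃)·(L₄..L₄) → 11176+0+11·84·148 = 147928.
Best split is after L₂, i.e. k = 2.

2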